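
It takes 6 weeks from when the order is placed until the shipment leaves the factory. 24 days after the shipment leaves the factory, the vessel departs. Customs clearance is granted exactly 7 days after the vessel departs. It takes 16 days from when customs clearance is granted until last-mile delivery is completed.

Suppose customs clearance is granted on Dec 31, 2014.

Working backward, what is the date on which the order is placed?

Oct 19, 2014

Customs clearance is granted: Dec 31, 2014.
The vessel departs: Dec 31, 2014 − 7 days = Dec 24, 2014.
The shipment leaves the factory: Dec 24, 2014 − 24 days = Nov 30, 2014.
The order is placed: Nov 30, 2014 − 6 weeks = Oct 19, 2014.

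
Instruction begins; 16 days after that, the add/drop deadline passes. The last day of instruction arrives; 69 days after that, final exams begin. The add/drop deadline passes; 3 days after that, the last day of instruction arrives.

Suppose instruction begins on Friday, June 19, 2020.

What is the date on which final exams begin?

Tuesday, September 15, 2020

Instruction begins: Jun 19, 2020.
The add/drop deadline passes: Jun 19, 2020 + 16 days = Jul 5, 2020.
The last day of instruction arrives: Jul 5, 2020 + 3 days = Jul 8, 2020.
Final exams begin: Jul 8, 2020 + 69 days = Sep 15, 2020.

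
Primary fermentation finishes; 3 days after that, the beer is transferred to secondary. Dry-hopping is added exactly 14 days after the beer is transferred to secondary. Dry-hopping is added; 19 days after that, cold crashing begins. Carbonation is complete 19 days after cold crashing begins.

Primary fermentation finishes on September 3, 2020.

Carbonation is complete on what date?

Primary fermentation finishes: Sep 3, 2020.
The beer is transferred to secondary: Sep 3, 2020 + 3 days = Sep 6, 2020.
Dry-hopping is added: Sep 6, 2020 + 14 days = Sep 20, 2020.
Cold crashing begins: Sep 20, 2020 + 19 days = Oct 9, 2020.
Carbonation is complete: Oct 9, 2020 + 19 days = Oct 28, 2020.

October 28, 2020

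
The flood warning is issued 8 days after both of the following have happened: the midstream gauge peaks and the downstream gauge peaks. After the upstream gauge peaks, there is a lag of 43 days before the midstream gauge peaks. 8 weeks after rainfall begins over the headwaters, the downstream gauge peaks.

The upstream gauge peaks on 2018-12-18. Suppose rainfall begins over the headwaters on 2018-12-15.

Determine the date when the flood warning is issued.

2019-02-17

The upstream gauge peaks: Dec 18, 2018.
The midstream gauge peaks: Dec 18, 2018 + 43 days = Jan 30, 2019.
Rainfall begins over the headwaters: Dec 15, 2018.
The downstream gauge peaks: Dec 15, 2018 + 8 weeks = Feb 9, 2019.
Both prerequisites met — the midstream gauge peaks (Jan 30, 2019), the downstream gauge peaks (Feb 9, 2019); the later is Feb 9, 2019.
The flood warning is issued: Feb 9, 2019 + 8 days = Feb 17, 2019.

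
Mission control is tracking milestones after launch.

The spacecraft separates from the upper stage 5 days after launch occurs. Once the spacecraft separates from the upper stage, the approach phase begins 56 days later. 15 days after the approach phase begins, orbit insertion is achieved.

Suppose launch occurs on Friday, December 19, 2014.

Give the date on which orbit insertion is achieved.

Thursday, March 5, 2015

Launch occurs: Dec 19, 2014.
The spacecraft separates from the upper stage: Dec 19, 2014 + 5 days = Dec 24, 2014.
The approach phase begins: Dec 24, 2014 + 56 days = Feb 18, 2015.
Orbit insertion is achieved: Feb 18, 2015 + 15 days = Mar 5, 2015.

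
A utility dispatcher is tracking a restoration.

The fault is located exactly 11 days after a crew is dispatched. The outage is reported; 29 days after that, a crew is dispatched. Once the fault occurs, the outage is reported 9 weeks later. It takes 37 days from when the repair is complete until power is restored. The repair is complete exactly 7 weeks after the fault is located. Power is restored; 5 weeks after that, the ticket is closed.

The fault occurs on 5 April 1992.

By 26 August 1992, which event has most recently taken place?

The fault occurs: Apr 5, 1992.
The outage is reported: Apr 5, 1992 + 9 weeks = Jun 7, 1992.
A crew is dispatched: Jun 7, 1992 + 29 days = Jul 6, 1992.
The fault is located: Jul 6, 1992 + 11 days = Jul 17, 1992.
The repair is complete: Jul 17, 1992 + 7 weeks = Sep 4, 1992.
Power is restored: Sep 4, 1992 + 37 days = Oct 11, 1992.
The ticket is closed: Oct 11, 1992 + 5 weeks = Nov 15, 1992.
Aug 26, 1992 falls between when the fault is located (Jul 17, 1992) and when the repair is complete (Sep 4, 1992).

The fault is located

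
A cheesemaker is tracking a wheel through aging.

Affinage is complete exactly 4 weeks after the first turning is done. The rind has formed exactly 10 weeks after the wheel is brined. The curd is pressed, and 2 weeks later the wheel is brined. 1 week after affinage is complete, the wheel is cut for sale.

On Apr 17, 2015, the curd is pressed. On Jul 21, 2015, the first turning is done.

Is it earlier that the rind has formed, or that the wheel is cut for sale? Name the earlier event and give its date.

The rind has formed — Jul 10, 2015

The curd is pressed: Apr 17, 2015.
The wheel is brined: Apr 17, 2015 + 2 weeks = May 1, 2015.
The rind has formed: May 1, 2015 + 10 weeks = Jul 10, 2015.
The first turning is done: Jul 21, 2015.
Affinage is complete: Jul 21, 2015 + 4 weeks = Aug 18, 2015.
The wheel is cut for sale: Aug 18, 2015 + 1 week = Aug 25, 2015.
Comparing: the rind has formed on Jul 10, 2015 vs the wheel is cut for sale on Aug 25, 2015. Earlier: the rind has formed.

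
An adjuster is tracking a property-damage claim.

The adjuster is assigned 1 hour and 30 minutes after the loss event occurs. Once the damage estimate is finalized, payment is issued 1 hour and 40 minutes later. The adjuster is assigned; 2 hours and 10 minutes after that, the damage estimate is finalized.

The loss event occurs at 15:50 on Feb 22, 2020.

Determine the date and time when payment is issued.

The loss event occurs: 15:50 Feb 22, 2020.
The adjuster is assigned: 15:50 Feb 22, 2020 + 1h30m = 17:20 Feb 22, 2020.
The damage estimate is finalized: 17:20 Feb 22, 2020 + 2h10m = 19:30 Feb 22, 2020.
Payment is issued: 19:30 Feb 22, 2020 + 1h40m = 21:10 Feb 22, 2020.

21:10 on Feb 22, 2020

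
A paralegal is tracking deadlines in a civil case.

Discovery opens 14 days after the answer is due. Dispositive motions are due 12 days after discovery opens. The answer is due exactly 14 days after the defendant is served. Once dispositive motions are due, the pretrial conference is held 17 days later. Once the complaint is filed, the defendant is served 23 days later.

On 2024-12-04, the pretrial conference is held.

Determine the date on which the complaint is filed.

2024-09-15

The pretrial conference is held: Dec 4, 2024.
Dispositive motions are due: Dec 4, 2024 − 17 days = Nov 17, 2024.
Discovery opens: Nov 17, 2024 − 12 days = Nov 5, 2024.
The answer is due: Nov 5, 2024 − 14 days = Oct 22, 2024.
The defendant is served: Oct 22, 2024 − 14 days = Oct 8, 2024.
The complaint is filed: Oct 8, 2024 − 23 days = Sep 15, 2024.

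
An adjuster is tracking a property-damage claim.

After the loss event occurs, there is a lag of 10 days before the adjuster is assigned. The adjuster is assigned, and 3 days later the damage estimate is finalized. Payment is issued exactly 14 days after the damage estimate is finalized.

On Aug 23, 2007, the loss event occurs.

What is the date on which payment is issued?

The loss event occurs: Aug 23, 2007.
The adjuster is assigned: Aug 23, 2007 + 10 days = Sep 2, 2007.
The damage estimate is finalized: Sep 2, 2007 + 3 days = Sep 5, 2007.
Payment is issued: Sep 5, 2007 + 14 days = Sep 19, 2007.

Sep 19, 2007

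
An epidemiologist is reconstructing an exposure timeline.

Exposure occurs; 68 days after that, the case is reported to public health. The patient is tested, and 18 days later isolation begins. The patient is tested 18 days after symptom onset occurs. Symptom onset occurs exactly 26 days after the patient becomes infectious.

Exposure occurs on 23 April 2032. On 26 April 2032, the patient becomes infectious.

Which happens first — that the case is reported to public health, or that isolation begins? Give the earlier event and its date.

Exposure occurs: Apr 23, 2032.
The case is reported to public health: Apr 23, 2032 + 68 days = Jun 30, 2032.
The patient becomes infectious: Apr 26, 2032.
Symptom onset occurs: Apr 26, 2032 + 26 days = May 22, 2032.
The patient is tested: May 22, 2032 + 18 days = Jun 9, 2032.
Isolation begins: Jun 9, 2032 + 18 days = Jun 27, 2032.
Comparing: the case is reported to public health on Jun 30, 2032 vs isolation begins on Jun 27, 2032. Earlier: isolation begins.

Isolation begins — 27 June 2032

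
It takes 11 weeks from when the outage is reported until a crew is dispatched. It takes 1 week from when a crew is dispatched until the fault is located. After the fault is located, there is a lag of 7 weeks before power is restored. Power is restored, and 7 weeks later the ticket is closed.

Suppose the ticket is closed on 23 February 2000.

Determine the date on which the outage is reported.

The ticket is closed: Feb 23, 2000.
Power is restored: Feb 23, 2000 − 7 weeks = Jan 5, 2000.
The fault is located: Jan 5, 2000 − 7 weeks = Nov 17, 1999.
A crew is dispatched: Nov 17, 1999 − 1 week = Nov 10, 1999.
The outage is reported: Nov 10, 1999 − 11 weeks = Aug 25, 1999.

25 August 1999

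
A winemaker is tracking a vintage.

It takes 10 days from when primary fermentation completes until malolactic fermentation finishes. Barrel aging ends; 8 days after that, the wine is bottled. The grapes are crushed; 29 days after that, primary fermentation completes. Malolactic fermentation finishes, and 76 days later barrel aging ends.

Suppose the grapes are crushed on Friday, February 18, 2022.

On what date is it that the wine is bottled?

The grapes are crushed: Feb 18, 2022.
Primary fermentation completes: Feb 18, 2022 + 29 days = Mar 19, 2022.
Malolactic fermentation finishes: Mar 19, 2022 + 10 days = Mar 29, 2022.
Barrel aging ends: Mar 29, 2022 + 76 days = Jun 13, 2022.
The wine is bottled: Jun 13, 2022 + 8 days = Jun 21, 2022.

Tuesday, June 21, 2022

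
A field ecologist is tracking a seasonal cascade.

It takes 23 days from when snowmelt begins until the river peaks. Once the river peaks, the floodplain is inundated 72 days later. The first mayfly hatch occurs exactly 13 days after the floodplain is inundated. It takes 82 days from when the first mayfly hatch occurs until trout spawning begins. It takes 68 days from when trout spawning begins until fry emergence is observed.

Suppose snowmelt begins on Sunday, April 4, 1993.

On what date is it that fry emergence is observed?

Snowmelt begins: Apr 4, 1993.
The river peaks: Apr 4, 1993 + 23 days = Apr 27, 1993.
The floodplain is inundated: Apr 27, 1993 + 72 days = Jul 8, 1993.
The first mayfly hatch occurs: Jul 8, 1993 + 13 days = Jul 21, 1993.
Trout spawning begins: Jul 21, 1993 + 82 days = Oct 11, 1993.
Fry emergence is observed: Oct 11, 1993 + 68 days = Dec 18, 1993.

Saturday, December 18, 1993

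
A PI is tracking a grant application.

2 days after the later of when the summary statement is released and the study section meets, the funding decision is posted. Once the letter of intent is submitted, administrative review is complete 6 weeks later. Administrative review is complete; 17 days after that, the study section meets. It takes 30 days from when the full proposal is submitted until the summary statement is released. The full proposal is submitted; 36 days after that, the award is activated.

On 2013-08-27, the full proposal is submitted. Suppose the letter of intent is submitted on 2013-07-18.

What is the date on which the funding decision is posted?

The full proposal is submitted: Aug 27, 2013.
The summary statement is released: Aug 27, 2013 + 30 days = Sep 26, 2013.
The letter of intent is submitted: Jul 18, 2013.
Administrative review is complete: Jul 18, 2013 + 6 weeks = Aug 29, 2013.
The study section meets: Aug 29, 2013 + 17 days = Sep 15, 2013.
Both prerequisites met — the summary statement is released (Sep 26, 2013), the study section meets (Sep 15, 2013); the later is Sep 26, 2013.
The funding decision is posted: Sep 26, 2013 + 2 days = Sep 28, 2013.

2013-09-28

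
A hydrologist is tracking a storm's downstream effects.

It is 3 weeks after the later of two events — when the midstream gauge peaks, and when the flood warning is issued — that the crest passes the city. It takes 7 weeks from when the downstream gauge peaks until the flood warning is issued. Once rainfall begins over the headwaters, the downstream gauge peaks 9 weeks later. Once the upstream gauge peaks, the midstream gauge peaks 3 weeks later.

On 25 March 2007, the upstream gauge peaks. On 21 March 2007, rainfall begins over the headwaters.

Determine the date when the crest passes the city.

The upstream gauge peaks: Mar 25, 2007.
The midstream gauge peaks: Mar 25, 2007 + 3 weeks = Apr 15, 2007.
Rainfall begins over the headwaters: Mar 21, 2007.
The downstream gauge peaks: Mar 21, 2007 + 9 weeks = May 23, 2007.
The flood warning is issued: May 23, 2007 + 7 weeks = Jul 11, 2007.
Both prerequisites met — the midstream gauge peaks (Apr 15, 2007), the flood warning is issued (Jul 11, 2007); the later is Jul 11, 2007.
The crest passes the city: Jul 11, 2007 + 3 weeks = Aug 1, 2007.

1 August 2007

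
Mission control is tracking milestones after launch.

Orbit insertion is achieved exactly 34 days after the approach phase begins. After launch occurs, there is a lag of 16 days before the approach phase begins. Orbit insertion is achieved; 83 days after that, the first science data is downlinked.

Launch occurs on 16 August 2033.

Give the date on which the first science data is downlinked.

27 December 2033

Launch occurs: Aug 16, 2033.
The approach phase begins: Aug 16, 2033 + 16 days = Sep 1, 2033.
Orbit insertion is achieved: Sep 1, 2033 + 34 days = Oct 5, 2033.
The first science data is downlinked: Oct 5, 2033 + 83 days = Dec 27, 2033.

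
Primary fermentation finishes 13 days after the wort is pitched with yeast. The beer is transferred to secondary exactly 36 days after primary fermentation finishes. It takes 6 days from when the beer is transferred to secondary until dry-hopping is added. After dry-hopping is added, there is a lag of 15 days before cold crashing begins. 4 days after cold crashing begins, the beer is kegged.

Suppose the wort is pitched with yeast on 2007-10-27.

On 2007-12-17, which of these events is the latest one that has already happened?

The beer is transferred to secondary

The wort is pitched with yeast: Oct 27, 2007.
Primary fermentation finishes: Oct 27, 2007 + 13 days = Nov 9, 2007.
The beer is transferred to secondary: Nov 9, 2007 + 36 days = Dec 15, 2007.
Dry-hopping is added: Dec 15, 2007 + 6 days = Dec 21, 2007.
Cold crashing begins: Dec 21, 2007 + 15 days = Jan 5, 2008.
The beer is kegged: Jan 5, 2008 + 4 days = Jan 9, 2008.
Dec 17, 2007 falls between when the beer is transferred to secondary (Dec 15, 2007) and when dry-hopping is added (Dec 21, 2007).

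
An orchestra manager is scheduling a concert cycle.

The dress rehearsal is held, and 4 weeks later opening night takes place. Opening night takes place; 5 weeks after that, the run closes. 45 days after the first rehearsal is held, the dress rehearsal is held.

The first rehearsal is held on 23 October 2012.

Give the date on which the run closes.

The first rehearsal is held: Oct 23, 2012.
The dress rehearsal is held: Oct 23, 2012 + 45 days = Dec 7, 2012.
Opening night takes place: Dec 7, 2012 + 4 weeks = Jan 4, 2013.
The run closes: Jan 4, 2013 + 5 weeks = Feb 8, 2013.

8 February 2013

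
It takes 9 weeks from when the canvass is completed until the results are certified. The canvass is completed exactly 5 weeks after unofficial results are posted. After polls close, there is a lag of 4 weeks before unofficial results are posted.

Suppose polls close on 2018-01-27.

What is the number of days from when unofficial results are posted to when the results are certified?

Causal path: unofficial results are posted → the canvass is completed → the results are certified.
Total delay along the path: 5 + 9 weeks = 14 weeks = 98 days.

98 days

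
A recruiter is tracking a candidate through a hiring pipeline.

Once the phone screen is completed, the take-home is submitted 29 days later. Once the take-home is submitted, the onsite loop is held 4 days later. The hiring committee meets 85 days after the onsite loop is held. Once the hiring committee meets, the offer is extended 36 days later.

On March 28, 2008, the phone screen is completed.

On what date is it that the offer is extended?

August 29, 2008

The phone screen is completed: Mar 28, 2008.
The take-home is submitted: Mar 28, 2008 + 29 days = Apr 26, 2008.
The onsite loop is held: Apr 26, 2008 + 4 days = Apr 30, 2008.
The hiring committee meets: Apr 30, 2008 + 85 days = Jul 24, 2008.
The offer is extended: Jul 24, 2008 + 36 days = Aug 29, 2008.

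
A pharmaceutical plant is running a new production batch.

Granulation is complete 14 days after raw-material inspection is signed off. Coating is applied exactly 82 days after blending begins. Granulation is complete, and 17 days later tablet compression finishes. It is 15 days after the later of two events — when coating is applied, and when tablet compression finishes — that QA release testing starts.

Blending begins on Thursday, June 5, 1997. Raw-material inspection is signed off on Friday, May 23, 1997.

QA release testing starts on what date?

Blending begins: Jun 5, 1997.
Coating is applied: Jun 5, 1997 + 82 days = Aug 26, 1997.
Raw-material inspection is signed off: May 23, 1997.
Granulation is complete: May 23, 1997 + 14 days = Jun 6, 1997.
Tablet compression finishes: Jun 6, 1997 + 17 days = Jun 23, 1997.
Both prerequisites met — coating is applied (Aug 26, 1997), tablet compression finishes (Jun 23, 1997); the later is Aug 26, 1997.
QA release testing starts: Aug 26, 1997 + 15 days = Sep 10, 1997.

Wednesday, September 10, 1997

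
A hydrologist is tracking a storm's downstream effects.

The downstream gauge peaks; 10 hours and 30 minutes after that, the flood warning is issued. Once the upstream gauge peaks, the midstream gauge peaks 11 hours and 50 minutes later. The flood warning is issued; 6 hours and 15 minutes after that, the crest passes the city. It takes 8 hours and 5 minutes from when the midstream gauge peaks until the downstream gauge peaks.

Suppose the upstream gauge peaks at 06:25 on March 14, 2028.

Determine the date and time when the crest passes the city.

The upstream gauge peaks: 06:25 Mar 14, 2028.
The midstream gauge peaks: 06:25 Mar 14, 2028 + 11h50m = 18:15 Mar 14, 2028.
The downstream gauge peaks: 18:15 Mar 14, 2028 + 8h05m = 02:20 Mar 15, 2028.
The flood warning is issued: 02:20 Mar 15, 2028 + 10h30m = 12:50 Mar 15, 2028.
The crest passes the city: 12:50 Mar 15, 2028 + 6h15m = 19:05 Mar 15, 2028.

19:05 on March 15, 2028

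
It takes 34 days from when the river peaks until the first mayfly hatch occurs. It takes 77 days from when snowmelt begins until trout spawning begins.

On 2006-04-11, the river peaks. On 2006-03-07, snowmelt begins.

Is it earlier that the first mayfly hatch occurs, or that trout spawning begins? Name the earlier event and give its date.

The river peaks: Apr 11, 2006.
The first mayfly hatch occurs: Apr 11, 2006 + 34 days = May 15, 2006.
Snowmelt begins: Mar 7, 2006.
Trout spawning begins: Mar 7, 2006 + 77 days = May 23, 2006.
Comparing: the first mayfly hatch occurs on May 15, 2006 vs trout spawning begins on May 23, 2006. Earlier: the first mayfly hatch occurs.

The first mayfly hatch occurs — 2006-05-15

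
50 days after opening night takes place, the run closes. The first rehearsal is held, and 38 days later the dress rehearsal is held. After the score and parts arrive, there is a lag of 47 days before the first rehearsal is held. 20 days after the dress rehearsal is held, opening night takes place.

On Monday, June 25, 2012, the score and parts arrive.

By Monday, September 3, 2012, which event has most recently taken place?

The score and parts arrive: Jun 25, 2012.
The first rehearsal is held: Jun 25, 2012 + 47 days = Aug 11, 2012.
The dress rehearsal is held: Aug 11, 2012 + 38 days = Sep 18, 2012.
Opening night takes place: Sep 18, 2012 + 20 days = Oct 8, 2012.
The run closes: Oct 8, 2012 + 50 days = Nov 27, 2012.
Sep 3, 2012 falls between when the first rehearsal is held (Aug 11, 2012) and when the dress rehearsal is held (Sep 18, 2012).

The first rehearsal is held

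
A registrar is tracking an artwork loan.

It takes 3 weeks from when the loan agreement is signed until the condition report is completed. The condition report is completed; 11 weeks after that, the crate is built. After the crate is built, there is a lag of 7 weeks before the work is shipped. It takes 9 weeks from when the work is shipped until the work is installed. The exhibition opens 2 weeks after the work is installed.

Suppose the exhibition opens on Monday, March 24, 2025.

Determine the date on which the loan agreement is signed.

The exhibition opens: Mar 24, 2025.
The work is installed: Mar 24, 2025 − 2 weeks = Mar 10, 2025.
The work is shipped: Mar 10, 2025 − 9 weeks = Jan 6, 2025.
The crate is built: Jan 6, 2025 − 7 weeks = Nov 18, 2024.
The condition report is completed: Nov 18, 2024 − 11 weeks = Sep 2, 2024.
The loan agreement is signed: Sep 2, 2024 − 3 weeks = Aug 12, 2024.

Monday, August 12, 2024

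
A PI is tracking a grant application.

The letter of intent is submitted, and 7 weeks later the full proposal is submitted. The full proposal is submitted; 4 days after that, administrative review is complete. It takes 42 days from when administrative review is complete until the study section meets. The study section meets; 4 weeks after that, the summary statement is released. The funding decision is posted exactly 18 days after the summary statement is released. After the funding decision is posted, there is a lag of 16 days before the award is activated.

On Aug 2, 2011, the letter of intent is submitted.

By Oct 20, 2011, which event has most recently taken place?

The letter of intent is submitted: Aug 2, 2011.
The full proposal is submitted: Aug 2, 2011 + 7 weeks = Sep 20, 2011.
Administrative review is complete: Sep 20, 2011 + 4 days = Sep 24, 2011.
The study section meets: Sep 24, 2011 + 42 days = Nov 5, 2011.
The summary statement is released: Nov 5, 2011 + 4 weeks = Dec 3, 2011.
The funding decision is posted: Dec 3, 2011 + 18 days = Dec 21, 2011.
The award is activated: Dec 21, 2011 + 16 days = Jan 6, 2012.
Oct 20, 2011 falls between when administrative review is complete (Sep 24, 2011) and when the study section meets (Nov 5, 2011).

Administrative review is complete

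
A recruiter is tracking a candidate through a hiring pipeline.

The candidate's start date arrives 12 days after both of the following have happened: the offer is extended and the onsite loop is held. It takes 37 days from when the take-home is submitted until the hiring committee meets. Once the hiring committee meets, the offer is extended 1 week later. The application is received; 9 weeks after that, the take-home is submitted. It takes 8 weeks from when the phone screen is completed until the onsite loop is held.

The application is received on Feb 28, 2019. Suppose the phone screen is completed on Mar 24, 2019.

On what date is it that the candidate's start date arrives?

The application is received: Feb 28, 2019.
The take-home is submitted: Feb 28, 2019 + 9 weeks = May 2, 2019.
The hiring committee meets: May 2, 2019 + 37 days = Jun 8, 2019.
The offer is extended: Jun 8, 2019 + 1 week = Jun 15, 2019.
The phone screen is completed: Mar 24, 2019.
The onsite loop is held: Mar 24, 2019 + 8 weeks = May 19, 2019.
Both prerequisites met — the offer is extended (Jun 15, 2019), the onsite loop is held (May 19, 2019); the later is Jun 15, 2019.
The candidate's start date arrives: Jun 15, 2019 + 12 days = Jun 27, 2019.

Jun 27, 2019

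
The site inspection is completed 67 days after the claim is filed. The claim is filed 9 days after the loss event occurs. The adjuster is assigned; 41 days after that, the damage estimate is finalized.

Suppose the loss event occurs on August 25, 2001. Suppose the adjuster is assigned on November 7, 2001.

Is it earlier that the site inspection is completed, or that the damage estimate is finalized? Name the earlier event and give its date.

The loss event occurs: Aug 25, 2001.
The claim is filed: Aug 25, 2001 + 9 days = Sep 3, 2001.
The site inspection is completed: Sep 3, 2001 + 67 days = Nov 9, 2001.
The adjuster is assigned: Nov 7, 2001.
The damage estimate is finalized: Nov 7, 2001 + 41 days = Dec 18, 2001.
Comparing: the site inspection is completed on Nov 9, 2001 vs the damage estimate is finalized on Dec 18, 2001. Earlier: the site inspection is completed.

The site inspection is completed — November 9, 2001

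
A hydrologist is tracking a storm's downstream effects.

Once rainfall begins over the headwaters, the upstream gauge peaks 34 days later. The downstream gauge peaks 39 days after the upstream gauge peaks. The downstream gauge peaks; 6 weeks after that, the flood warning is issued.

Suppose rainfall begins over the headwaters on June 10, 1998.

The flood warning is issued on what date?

October 3, 1998

Rainfall begins over the headwaters: Jun 10, 1998.
The upstream gauge peaks: Jun 10, 1998 + 34 days = Jul 14, 1998.
The downstream gauge peaks: Jul 14, 1998 + 39 days = Aug 22, 1998.
The flood warning is issued: Aug 22, 1998 + 6 weeks = Oct 3, 1998.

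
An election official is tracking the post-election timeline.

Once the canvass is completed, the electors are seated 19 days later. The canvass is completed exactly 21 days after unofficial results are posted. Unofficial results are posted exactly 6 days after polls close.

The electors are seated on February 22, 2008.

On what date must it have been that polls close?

The electors are seated: Feb 22, 2008.
The canvass is completed: Feb 22, 2008 − 19 days = Feb 3, 2008.
Unofficial results are posted: Feb 3, 2008 − 21 days = Jan 13, 2008.
Polls close: Jan 13, 2008 − 6 days = Jan 7, 2008.

January 7, 2008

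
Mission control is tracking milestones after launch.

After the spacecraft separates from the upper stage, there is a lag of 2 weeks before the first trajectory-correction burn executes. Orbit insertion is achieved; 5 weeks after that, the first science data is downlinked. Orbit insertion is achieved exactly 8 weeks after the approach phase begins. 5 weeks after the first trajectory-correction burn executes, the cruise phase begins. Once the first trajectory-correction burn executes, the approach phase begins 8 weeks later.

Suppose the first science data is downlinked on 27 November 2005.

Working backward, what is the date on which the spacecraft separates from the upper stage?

The first science data is downlinked: Nov 27, 2005.
Orbit insertion is achieved: Nov 27, 2005 − 5 weeks = Oct 23, 2005.
The approach phase begins: Oct 23, 2005 − 8 weeks = Aug 28, 2005.
The first trajectory-correction burn executes: Aug 28, 2005 − 8 weeks = Jul 3, 2005.
The spacecraft separates from the upper stage: Jul 3, 2005 − 2 weeks = Jun 19, 2005.

19 June 2005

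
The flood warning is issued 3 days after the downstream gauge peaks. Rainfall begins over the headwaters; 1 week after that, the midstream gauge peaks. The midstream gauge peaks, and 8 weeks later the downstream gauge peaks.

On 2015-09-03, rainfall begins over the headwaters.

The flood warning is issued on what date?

Rainfall begins over the headwaters: Sep 3, 2015.
The midstream gauge peaks: Sep 3, 2015 + 1 week = Sep 10, 2015.
The downstream gauge peaks: Sep 10, 2015 + 8 weeks = Nov 5, 2015.
The flood warning is issued: Nov 5, 2015 + 3 days = Nov 8, 2015.

2015-11-08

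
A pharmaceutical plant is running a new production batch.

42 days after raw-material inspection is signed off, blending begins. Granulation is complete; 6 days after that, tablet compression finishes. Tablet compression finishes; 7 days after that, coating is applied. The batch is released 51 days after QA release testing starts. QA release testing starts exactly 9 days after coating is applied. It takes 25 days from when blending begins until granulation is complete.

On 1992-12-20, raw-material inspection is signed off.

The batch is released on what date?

Raw-material inspection is signed off: Dec 20, 1992.
Blending begins: Dec 20, 1992 + 42 days = Jan 31, 1993.
Granulation is complete: Jan 31, 1993 + 25 days = Feb 25, 1993.
Tablet compression finishes: Feb 25, 1993 + 6 days = Mar 3, 1993.
Coating is applied: Mar 3, 1993 + 7 days = Mar 10, 1993.
QA release testing starts: Mar 10, 1993 + 9 days = Mar 19, 1993.
The batch is released: Mar 19, 1993 + 51 days = May 9, 1993.

1993-05-09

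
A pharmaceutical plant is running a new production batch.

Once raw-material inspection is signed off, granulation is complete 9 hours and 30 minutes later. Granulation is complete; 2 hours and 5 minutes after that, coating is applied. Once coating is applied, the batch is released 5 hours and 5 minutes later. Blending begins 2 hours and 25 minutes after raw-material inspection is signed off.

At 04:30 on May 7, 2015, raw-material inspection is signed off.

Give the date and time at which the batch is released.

21:10 on May 7, 2015

Raw-material inspection is signed off: 04:30 May 7, 2015.
Granulation is complete: 04:30 May 7, 2015 + 9h30m = 14:00 May 7, 2015.
Coating is applied: 14:00 May 7, 2015 + 2h05m = 16:05 May 7, 2015.
The batch is released: 16:05 May 7, 2015 + 5h05m = 21:10 May 7, 2015.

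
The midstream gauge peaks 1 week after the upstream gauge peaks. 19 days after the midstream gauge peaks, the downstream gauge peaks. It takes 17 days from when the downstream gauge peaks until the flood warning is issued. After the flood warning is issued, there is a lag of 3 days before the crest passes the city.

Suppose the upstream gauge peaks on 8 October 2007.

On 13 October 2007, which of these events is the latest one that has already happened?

The upstream gauge peaks: Oct 8, 2007.
The midstream gauge peaks: Oct 8, 2007 + 1 week = Oct 15, 2007.
The downstream gauge peaks: Oct 15, 2007 + 19 days = Nov 3, 2007.
The flood warning is issued: Nov 3, 2007 + 17 days = Nov 20, 2007.
The crest passes the city: Nov 20, 2007 + 3 days = Nov 23, 2007.
Oct 13, 2007 falls between when the upstream gauge peaks (Oct 8, 2007) and when the midstream gauge peaks (Oct 15, 2007).

The upstream gauge peaks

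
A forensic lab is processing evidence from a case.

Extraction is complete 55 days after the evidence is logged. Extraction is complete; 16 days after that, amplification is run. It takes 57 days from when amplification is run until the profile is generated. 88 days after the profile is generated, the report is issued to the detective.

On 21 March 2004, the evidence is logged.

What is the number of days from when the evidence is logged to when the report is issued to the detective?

216 days

Causal path: the evidence is logged → extraction is complete → amplification is run → the profile is generated → the report is issued to the detective.
Total delay along the path: 55 + 16 + 57 + 88 = 216 days.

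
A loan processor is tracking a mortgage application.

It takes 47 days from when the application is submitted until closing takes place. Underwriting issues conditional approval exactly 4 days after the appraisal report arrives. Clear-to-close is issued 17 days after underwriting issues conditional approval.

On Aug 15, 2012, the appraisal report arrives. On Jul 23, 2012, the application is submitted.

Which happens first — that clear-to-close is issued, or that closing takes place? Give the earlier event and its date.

Clear-to-close is issued — Sep 5, 2012

The appraisal report arrives: Aug 15, 2012.
Underwriting issues conditional approval: Aug 15, 2012 + 4 days = Aug 19, 2012.
Clear-to-close is issued: Aug 19, 2012 + 17 days = Sep 5, 2012.
The application is submitted: Jul 23, 2012.
Closing takes place: Jul 23, 2012 + 47 days = Sep 8, 2012.
Comparing: clear-to-close is issued on Sep 5, 2012 vs closing takes place on Sep 8, 2012. Earlier: clear-to-close is issued.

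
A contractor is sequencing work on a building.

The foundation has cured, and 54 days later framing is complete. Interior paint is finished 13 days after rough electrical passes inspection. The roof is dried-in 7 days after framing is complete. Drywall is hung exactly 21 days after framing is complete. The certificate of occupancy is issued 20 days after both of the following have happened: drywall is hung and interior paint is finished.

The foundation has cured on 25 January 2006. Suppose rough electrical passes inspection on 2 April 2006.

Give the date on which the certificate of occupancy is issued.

The foundation has cured: Jan 25, 2006.
Framing is complete: Jan 25, 2006 + 54 days = Mar 20, 2006.
Drywall is hung: Mar 20, 2006 + 21 days = Apr 10, 2006.
Rough electrical passes inspection: Apr 2, 2006.
Interior paint is finished: Apr 2, 2006 + 13 days = Apr 15, 2006.
Both prerequisites met — drywall is hung (Apr 10, 2006), interior paint is finished (Apr 15, 2006); the later is Apr 15, 2006.
The certificate of occupancy is issued: Apr 15, 2006 + 20 days = May 5, 2006.

5 May 2006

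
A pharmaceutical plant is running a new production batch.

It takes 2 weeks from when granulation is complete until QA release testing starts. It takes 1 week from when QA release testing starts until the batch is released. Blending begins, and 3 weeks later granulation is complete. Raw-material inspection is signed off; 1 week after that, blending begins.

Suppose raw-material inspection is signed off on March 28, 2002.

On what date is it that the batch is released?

Raw-material inspection is signed off: Mar 28, 2002.
Blending begins: Mar 28, 2002 + 1 week = Apr 4, 2002.
Granulation is complete: Apr 4, 2002 + 3 weeks = Apr 25, 2002.
QA release testing starts: Apr 25, 2002 + 2 weeks = May 9, 2002.
The batch is released: May 9, 2002 + 1 week = May 16, 2002.

May 16, 2002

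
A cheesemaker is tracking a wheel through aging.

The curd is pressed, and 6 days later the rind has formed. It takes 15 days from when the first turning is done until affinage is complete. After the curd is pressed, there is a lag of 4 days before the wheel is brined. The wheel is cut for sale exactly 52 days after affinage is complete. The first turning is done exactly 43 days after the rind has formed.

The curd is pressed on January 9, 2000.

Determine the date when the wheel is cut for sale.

The curd is pressed: Jan 9, 2000.
The rind has formed: Jan 9, 2000 + 6 days = Jan 15, 2000.
The first turning is done: Jan 15, 2000 + 43 days = Feb 27, 2000.
Affinage is complete: Feb 27, 2000 + 15 days = Mar 13, 2000.
The wheel is cut for sale: Mar 13, 2000 + 52 days = May 4, 2000.

May 4, 2000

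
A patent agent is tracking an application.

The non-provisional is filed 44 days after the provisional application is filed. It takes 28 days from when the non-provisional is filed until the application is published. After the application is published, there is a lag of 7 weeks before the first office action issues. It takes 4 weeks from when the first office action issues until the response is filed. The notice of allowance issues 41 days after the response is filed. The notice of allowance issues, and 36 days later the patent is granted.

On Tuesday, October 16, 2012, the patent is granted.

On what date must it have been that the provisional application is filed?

Sunday, March 4, 2012

The patent is granted: Oct 16, 2012.
The notice of allowance issues: Oct 16, 2012 − 36 days = Sep 10, 2012.
The response is filed: Sep 10, 2012 − 41 days = Jul 31, 2012.
The first office action issues: Jul 31, 2012 − 4 weeks = Jul 3, 2012.
The application is published: Jul 3, 2012 − 7 weeks = May 15, 2012.
The non-provisional is filed: May 15, 2012 − 28 days = Apr 17, 2012.
The provisional application is filed: Apr 17, 2012 − 44 days = Mar 4, 2012.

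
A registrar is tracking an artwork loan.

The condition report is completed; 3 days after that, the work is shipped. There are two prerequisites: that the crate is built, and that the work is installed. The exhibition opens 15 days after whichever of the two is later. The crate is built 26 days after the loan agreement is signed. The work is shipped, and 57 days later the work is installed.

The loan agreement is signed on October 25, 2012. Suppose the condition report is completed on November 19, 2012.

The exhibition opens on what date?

The loan agreement is signed: Oct 25, 2012.
The crate is built: Oct 25, 2012 + 26 days = Nov 20, 2012.
The condition report is completed: Nov 19, 2012.
The work is shipped: Nov 19, 2012 + 3 days = Nov 22, 2012.
The work is installed: Nov 22, 2012 + 57 days = Jan 18, 2013.
Both prerequisites met — the crate is built (Nov 20, 2012), the work is installed (Jan 18, 2013); the later is Jan 18, 2013.
The exhibition opens: Jan 18, 2013 + 15 days = Feb 2, 2013.

February 2, 2013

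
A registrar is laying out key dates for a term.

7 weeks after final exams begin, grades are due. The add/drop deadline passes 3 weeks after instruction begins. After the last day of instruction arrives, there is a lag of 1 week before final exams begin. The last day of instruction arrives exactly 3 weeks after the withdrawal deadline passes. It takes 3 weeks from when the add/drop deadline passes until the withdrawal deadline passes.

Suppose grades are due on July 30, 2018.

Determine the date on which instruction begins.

April 2, 2018

Grades are due: Jul 30, 2018.
Final exams begin: Jul 30, 2018 − 7 weeks = Jun 11, 2018.
The last day of instruction arrives: Jun 11, 2018 − 1 week = Jun 4, 2018.
The withdrawal deadline passes: Jun 4, 2018 − 3 weeks = May 14, 2018.
The add/drop deadline passes: May 14, 2018 − 3 weeks = Apr 23, 2018.
Instruction begins: Apr 23, 2018 − 3 weeks = Apr 2, 2018.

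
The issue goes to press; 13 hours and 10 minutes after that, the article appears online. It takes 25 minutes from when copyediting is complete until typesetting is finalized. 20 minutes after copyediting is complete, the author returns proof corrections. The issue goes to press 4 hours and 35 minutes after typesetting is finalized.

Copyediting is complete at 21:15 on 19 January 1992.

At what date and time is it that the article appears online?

15:25 on 20 January 1992

Copyediting is complete: 21:15 Jan 19, 1992.
Typesetting is finalized: 21:15 Jan 19, 1992 + 25m = 21:40 Jan 19, 1992.
The issue goes to press: 21:40 Jan 19, 1992 + 4h35m = 02:15 Jan 20, 1992.
The article appears online: 02:15 Jan 20, 1992 + 13h10m = 15:25 Jan 20, 1992.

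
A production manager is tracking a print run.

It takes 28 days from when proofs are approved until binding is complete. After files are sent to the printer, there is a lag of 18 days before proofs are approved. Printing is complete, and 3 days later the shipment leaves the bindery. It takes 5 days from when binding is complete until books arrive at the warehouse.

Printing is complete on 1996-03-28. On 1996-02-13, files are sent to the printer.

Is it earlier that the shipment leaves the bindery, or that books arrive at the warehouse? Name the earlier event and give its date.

Printing is complete: Mar 28, 1996.
The shipment leaves the bindery: Mar 28, 1996 + 3 days = Mar 31, 1996.
Files are sent to the printer: Feb 13, 1996.
Proofs are approved: Feb 13, 1996 + 18 days = Mar 2, 1996.
Binding is complete: Mar 2, 1996 + 28 days = Mar 30, 1996.
Books arrive at the warehouse: Mar 30, 1996 + 5 days = Apr 4, 1996.
Comparing: the shipment leaves the bindery on Mar 31, 1996 vs books arrive at the warehouse on Apr 4, 1996. Earlier: the shipment leaves the bindery.

The shipment leaves the bindery — 1996-03-31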